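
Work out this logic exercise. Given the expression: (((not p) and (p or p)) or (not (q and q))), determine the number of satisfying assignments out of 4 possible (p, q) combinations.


Check all 4 assignments:
p=0, q=0: 1
p=0, q=1: 0
p=1, q=0: 1
p=1, q=1: 0
Count of True = 2

2


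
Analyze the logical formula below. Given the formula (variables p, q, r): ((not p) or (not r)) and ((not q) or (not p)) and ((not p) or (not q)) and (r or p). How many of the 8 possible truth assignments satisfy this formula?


Evaluate all 8 assignments for p, q, r:
p=0, q=0, r=0: 0
p=0, q=0, r=1: 1
p=0, q=1, r=0: 0
p=0, q=1, r=1: 1
p=1, q=0, r=0: 1
p=1, q=0, r=1: 0
p=1, q=1, r=0: 0
p=1, q=1, r=1: 0
Satisfying count = 3

3


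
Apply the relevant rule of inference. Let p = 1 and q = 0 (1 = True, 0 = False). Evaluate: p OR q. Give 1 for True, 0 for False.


p = 1, q = 0
Operation: p OR q
Evaluate: 1 OR 0 = 1

1


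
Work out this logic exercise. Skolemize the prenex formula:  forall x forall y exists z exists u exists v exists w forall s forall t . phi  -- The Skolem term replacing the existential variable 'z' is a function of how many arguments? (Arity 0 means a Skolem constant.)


Quantifier prefix: forall x forall y exists z exists u exists v exists w forall s forall t
'z' is existentially quantified at position 3.
Universal variables preceding it: x, y
Skolem function arity = 2

2


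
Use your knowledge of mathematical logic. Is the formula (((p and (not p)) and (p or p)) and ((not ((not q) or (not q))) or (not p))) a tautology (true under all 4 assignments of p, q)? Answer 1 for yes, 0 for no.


Check all 4 assignments:
p=0, q=0: 0
p=0, q=1: 0
p=1, q=0: 0
p=1, q=1: 0
Satisfying count = 0/4.
Tautology iff count = 4: no.

0


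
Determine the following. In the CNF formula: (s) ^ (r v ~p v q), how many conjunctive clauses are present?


A CNF formula is a conjunction of clauses.
Clauses are separated by ^.
Counting the conjuncts: 2 clauses.

2


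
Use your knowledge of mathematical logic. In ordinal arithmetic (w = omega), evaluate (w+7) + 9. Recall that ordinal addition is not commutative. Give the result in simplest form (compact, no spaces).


Compute (w+7) + 9.
Ordinal + is associative but NOT commutative; for finite n>0, n + w = w but w + n stays w+n.
By associativity: (w+7) + 9 = w + (7+9) = w+16.
Result = w+16

w+16


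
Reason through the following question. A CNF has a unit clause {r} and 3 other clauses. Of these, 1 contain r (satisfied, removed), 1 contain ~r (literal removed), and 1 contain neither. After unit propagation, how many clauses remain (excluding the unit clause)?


Satisfied (removed): 1
Shortened (remain): 1
Unchanged (remain): 1
Remaining = 1 + 1 = 2

2


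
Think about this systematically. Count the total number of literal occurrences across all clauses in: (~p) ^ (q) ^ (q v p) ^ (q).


Counting literals in each clause:
Clause 1: 1 literal(s)
Clause 2: 1 literal(s)
Clause 3: 2 literal(s)
Clause 4: 1 literal(s)
Total = 5

5


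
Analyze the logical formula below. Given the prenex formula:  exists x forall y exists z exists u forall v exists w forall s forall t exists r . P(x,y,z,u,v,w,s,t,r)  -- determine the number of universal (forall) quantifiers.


Quantifier prefix: exists x forall y exists z exists u forall v exists w forall s forall t exists r
Mark each quantifier type:
  E U E E U E U U E
Universal count = 4, Existential count = 5
Asked for universal (forall) quantifiers: 4

4


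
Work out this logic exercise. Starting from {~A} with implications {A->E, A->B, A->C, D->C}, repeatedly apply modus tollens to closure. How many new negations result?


Initial negated facts: {~A}
Apply modus tollens to closure:
  (no implication fires)
Final negated: {~A}
New negations: {(none)}
Count = 0

0


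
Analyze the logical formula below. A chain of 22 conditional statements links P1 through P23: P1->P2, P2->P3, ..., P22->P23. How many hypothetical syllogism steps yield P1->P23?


With 22 implications in a chain connecting 23 propositions:
P1->P2, P2->P3, ..., P22->P23
Steps needed = (number of implications) - 1 = 22 - 1 = 21

21


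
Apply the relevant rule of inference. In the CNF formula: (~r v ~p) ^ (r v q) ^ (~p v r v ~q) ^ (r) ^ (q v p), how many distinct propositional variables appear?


Identify each variable that appears in the formula.
Variables found: p, q, r
Count = 3

3


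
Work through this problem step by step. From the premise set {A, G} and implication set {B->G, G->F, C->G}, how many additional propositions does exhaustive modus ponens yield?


Initial facts: {A, G}
Apply modus ponens to closure:
  G and G->F  =>  F
Final known: {A, F, G}
New propositions: {F}
Count = 1

1


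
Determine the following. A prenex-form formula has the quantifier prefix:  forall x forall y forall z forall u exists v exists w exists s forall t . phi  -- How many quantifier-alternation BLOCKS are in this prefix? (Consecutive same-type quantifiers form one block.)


Quantifier-type sequence: A A A A E E E A  (A=forall, E=exists)
Group into maximal same-type runs:
  Ax4 | Ex3 | Ax1
Number of blocks = 3

3


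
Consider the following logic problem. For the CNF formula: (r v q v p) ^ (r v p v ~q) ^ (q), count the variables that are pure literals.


Check each variable for pure literal status:
p: pure positive
q: mixed (not pure)
r: pure positive
Pure literal count = 2

2


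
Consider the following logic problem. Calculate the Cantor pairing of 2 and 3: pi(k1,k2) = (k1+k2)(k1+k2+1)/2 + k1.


k1 + k2 = 5
(k1+k2)(k1+k2+1)/2 = 5 * 6 / 2 = 15
pi = 15 + 2 = 17

17


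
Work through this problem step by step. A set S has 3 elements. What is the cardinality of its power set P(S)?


The power set of a set with n elements has 2^n elements.
|P(S)| = 2^3 = 8

8


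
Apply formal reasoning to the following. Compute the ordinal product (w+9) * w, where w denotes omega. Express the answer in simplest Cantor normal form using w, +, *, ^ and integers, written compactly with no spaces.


Compute (w+9) * w.
Ordinal * is associative and left-distributive over +, but NOT commutative; for finite n>1, n*w = w but w*n stays w*n.
(w+9) * w = sup{(w+9)*k : k<w} = sup{w*k+9} = w^2 (the +9 tail is absorbed in the limit).
Result = w^2

w^2


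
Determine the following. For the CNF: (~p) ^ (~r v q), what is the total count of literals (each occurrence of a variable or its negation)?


Counting literals in each clause:
Clause 1: 1 literal(s)
Clause 2: 2 literal(s)
Total = 3

3


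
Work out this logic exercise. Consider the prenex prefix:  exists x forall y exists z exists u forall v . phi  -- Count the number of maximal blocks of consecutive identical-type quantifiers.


Quantifier-type sequence: E A E E A  (A=forall, E=exists)
Group into maximal same-type runs:
  Ex1 | Ax1 | Ex2 | Ax1
Number of blocks = 4

4


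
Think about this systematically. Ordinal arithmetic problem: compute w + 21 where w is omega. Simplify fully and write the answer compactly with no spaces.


Compute w + 21.
Ordinal + is associative but NOT commutative; for finite n>0, n + w = w but w + n stays w+n.
w + 21 is already in normal form (a successor ordinal beyond w).
Result = w+21

w+21


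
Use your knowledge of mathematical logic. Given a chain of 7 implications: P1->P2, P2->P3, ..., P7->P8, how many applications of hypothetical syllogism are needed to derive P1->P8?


With 7 implications in a chain connecting 8 propositions:
P1->P2, P2->P3, ..., P7->P8
Steps needed = (number of implications) - 1 = 7 - 1 = 6

6


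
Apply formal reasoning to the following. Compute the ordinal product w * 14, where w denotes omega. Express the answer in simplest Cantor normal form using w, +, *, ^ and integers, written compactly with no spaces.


Compute w * 14.
Ordinal * is associative and left-distributive over +, but NOT commutative; for finite n>1, n*w = w but w*n stays w*n.
w * 14 means 14 copies of w concatenated: w*14.
Result = w*14

w*14


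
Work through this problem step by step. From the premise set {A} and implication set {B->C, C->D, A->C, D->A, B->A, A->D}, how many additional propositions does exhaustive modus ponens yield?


Initial facts: {A}
Apply modus ponens to closure:
  A and A->C  =>  C
  A and A->D  =>  D
Final known: {A, C, D}
New propositions: {C, D}
Count = 2

2


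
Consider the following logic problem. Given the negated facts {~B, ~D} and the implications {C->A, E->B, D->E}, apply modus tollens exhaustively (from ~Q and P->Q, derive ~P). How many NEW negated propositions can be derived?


Initial negated facts: {~B, ~D}
Apply modus tollens to closure:
  ~B and E->B  =>  ~E
Final negated: {~B, ~D, ~E}
New negations: {~E}
Count = 1

1


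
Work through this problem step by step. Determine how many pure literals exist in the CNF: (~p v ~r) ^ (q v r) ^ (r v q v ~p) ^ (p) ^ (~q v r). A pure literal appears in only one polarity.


Check each variable for pure literal status:
p: mixed (not pure)
q: mixed (not pure)
r: mixed (not pure)
Pure literal count = 0

0


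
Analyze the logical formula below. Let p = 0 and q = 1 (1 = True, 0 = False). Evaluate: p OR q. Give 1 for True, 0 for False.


p = 0, q = 1
Operation: p OR q
Evaluate: 0 OR 1 = 1

1


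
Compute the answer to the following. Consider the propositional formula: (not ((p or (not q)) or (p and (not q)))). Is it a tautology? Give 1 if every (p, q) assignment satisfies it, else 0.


Check all 4 assignments:
p=0, q=0: 0
p=0, q=1: 1
p=1, q=0: 0
p=1, q=1: 0
Satisfying count = 1/4.
Tautology iff count = 4: no.

0


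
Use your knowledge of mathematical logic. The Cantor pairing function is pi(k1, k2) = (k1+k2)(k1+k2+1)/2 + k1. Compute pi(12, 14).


k1 + k2 = 26
(k1+k2)(k1+k2+1)/2 = 26 * 27 / 2 = 351
pi = 351 + 12 = 363

363


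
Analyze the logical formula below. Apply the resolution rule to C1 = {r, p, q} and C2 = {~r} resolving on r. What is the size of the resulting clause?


Remove r from C1 and ~r from C2.
C1 remainder: {p, q}
C2 remainder: {}
Union (resolvent): {p, q}
Resolvent has 2 literal(s).

2


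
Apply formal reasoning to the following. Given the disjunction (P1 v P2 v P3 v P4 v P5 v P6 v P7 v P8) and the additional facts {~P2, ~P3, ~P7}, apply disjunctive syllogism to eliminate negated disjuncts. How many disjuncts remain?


Original disjuncts (8): P1, P2, P3, P4, P5, P6, P7, P8
Negated (eliminate): ~P2, ~P3, ~P7
Remaining disjuncts: P1, P4, P5, P6, P8
Count = 8 - 3 = 5

5


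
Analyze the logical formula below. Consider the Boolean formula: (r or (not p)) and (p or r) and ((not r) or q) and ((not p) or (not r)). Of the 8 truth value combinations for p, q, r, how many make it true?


Evaluate all 8 assignments for p, q, r:
p=0, q=0, r=0: 0
p=0, q=0, r=1: 0
p=0, q=1, r=0: 0
p=0, q=1, r=1: 1
p=1, q=0, r=0: 0
p=1, q=0, r=1: 0
p=1, q=1, r=0: 0
p=1, q=1, r=1: 0
Satisfying count = 1

1


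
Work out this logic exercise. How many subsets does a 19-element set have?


The power set of a set with n elements has 2^n elements.
|P(S)| = 2^19 = 524288

524288


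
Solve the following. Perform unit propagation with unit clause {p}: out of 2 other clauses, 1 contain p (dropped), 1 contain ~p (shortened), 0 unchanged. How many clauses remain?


Satisfied (removed): 1
Shortened (remain): 1
Unchanged (remain): 0
Remaining = 1 + 0 = 1

1


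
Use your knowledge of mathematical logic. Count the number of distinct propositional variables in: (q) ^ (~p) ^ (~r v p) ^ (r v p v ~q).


Identify each variable that appears in the formula.
Variables found: p, q, r
Count = 3

3


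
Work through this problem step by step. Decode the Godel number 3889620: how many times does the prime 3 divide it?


Factorize 3889620 by dividing by 3 repeatedly.
Division steps: 3 divides 3889620 exactly 4 time(s).
Exponent of 3 = 4

4


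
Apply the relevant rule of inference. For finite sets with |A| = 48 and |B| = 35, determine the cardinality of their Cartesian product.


The Cartesian product A x B contains all ordered pairs (a, b).
|A x B| = |A| * |B| = 48 * 35 = 1680

1680


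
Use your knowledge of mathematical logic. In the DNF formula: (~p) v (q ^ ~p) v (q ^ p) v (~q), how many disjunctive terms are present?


A DNF formula is a disjunction of terms (conjunctions).
Terms are separated by v.
Counting the disjuncts: 4 terms.

4


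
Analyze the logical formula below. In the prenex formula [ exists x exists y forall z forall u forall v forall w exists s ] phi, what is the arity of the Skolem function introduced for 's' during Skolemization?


Quantifier prefix: exists x exists y forall z forall u forall v forall w exists s
's' is existentially quantified at position 7.
Universal variables preceding it: z, u, v, w
Skolem function arity = 4

4


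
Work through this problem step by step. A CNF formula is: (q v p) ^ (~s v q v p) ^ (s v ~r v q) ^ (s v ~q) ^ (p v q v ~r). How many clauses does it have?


A CNF formula is a conjunction of clauses.
Clauses are separated by ^.
Counting the conjuncts: 5 clauses.

5


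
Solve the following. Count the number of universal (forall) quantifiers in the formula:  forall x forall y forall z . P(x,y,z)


Quantifier prefix: forall x forall y forall z
Mark each quantifier type:
  U U U
Universal count = 3, Existential count = 0
Asked for universal (forall) quantifiers: 3

3


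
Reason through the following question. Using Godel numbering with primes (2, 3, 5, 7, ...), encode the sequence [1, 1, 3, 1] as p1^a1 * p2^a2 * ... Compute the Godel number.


Encode each element as an exponent of the corresponding prime:
  2^1 = 2
  3^1 = 3
  5^3 = 125
  7^1 = 7
Product = 2 * 3 * 125 * 7 = 5250

5250


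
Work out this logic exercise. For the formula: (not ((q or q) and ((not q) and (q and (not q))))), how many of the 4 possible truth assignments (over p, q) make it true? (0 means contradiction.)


Check all 4 assignments:
p=0, q=0: 1
p=0, q=1: 1
p=1, q=0: 1
p=1, q=1: 1
Count of True = 4

4


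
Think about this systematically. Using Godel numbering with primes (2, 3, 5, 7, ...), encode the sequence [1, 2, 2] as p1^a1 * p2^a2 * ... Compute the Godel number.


Encode each element as an exponent of the corresponding prime:
  2^1 = 2
  3^2 = 9
  5^2 = 25
Product = 2 * 9 * 25 = 450

450


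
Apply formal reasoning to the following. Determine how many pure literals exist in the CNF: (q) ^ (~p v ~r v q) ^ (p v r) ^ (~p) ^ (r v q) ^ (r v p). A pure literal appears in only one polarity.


Check each variable for pure literal status:
p: mixed (not pure)
q: pure positive
r: mixed (not pure)
Pure literal count = 1

1


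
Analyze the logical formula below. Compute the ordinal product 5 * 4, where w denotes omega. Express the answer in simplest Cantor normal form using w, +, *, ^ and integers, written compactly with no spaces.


Compute 5 * 4.
Ordinal * is associative and left-distributive over +, but NOT commutative; for finite n>1, n*w = w but w*n stays w*n.
Both finite; ordinal * agrees with natural *: 5 * 4 = 20.
Result = 20

20


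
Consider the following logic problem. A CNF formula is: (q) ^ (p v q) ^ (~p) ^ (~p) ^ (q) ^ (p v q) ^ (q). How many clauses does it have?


A CNF formula is a conjunction of clauses.
Clauses are separated by ^.
Counting the conjuncts: 7 clauses.

7


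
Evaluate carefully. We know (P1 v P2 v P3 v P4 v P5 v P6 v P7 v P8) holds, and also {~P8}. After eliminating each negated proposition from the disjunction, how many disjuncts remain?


Original disjuncts (8): P1, P2, P3, P4, P5, P6, P7, P8
Negated (eliminate): ~P8
Remaining disjuncts: P1, P2, P3, P4, P5, P6, P7
Count = 8 - 1 = 7

7


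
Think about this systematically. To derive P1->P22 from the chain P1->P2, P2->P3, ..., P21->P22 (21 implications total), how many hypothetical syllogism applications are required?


With 21 implications in a chain connecting 22 propositions:
P1->P2, P2->P3, ..., P21->P22
Steps needed = (number of implications) - 1 = 21 - 1 = 20

20


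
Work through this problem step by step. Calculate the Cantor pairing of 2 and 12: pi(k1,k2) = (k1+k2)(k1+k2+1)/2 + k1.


k1 + k2 = 14
(k1+k2)(k1+k2+1)/2 = 14 * 15 / 2 = 105
pi = 105 + 2 = 107

107


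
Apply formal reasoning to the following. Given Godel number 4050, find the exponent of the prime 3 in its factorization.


Factorize 4050 by dividing by 3 repeatedly.
Division steps: 3 divides 4050 exactly 4 time(s).
Exponent of 3 = 4

4


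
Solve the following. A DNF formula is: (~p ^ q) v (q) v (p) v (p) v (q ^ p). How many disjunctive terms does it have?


A DNF formula is a disjunction of terms (conjunctions).
Terms are separated by v.
Counting the disjuncts: 5 terms.

5


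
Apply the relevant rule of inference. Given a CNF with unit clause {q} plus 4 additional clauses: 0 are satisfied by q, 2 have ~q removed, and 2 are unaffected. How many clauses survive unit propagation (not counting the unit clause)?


Satisfied (removed): 0
Shortened (remain): 2
Unchanged (remain): 2
Remaining = 2 + 2 = 4

4


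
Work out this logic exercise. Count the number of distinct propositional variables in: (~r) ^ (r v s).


Identify each variable that appears in the formula.
Variables found: r, s
Count = 2

2


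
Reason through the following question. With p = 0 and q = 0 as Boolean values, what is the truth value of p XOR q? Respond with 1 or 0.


p = 0, q = 0
Operation: p XOR q
Evaluate: 0 XOR 0 = 0

0


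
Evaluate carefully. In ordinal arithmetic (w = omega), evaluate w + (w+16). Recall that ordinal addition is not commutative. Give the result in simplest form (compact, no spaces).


Compute w + (w+16).
Ordinal + is associative but NOT commutative; for finite n>0, n + w = w but w + n stays w+n.
w + (w+16) = (w+w) + 16 = w*2+16.
Result = w*2+16

w*2+16


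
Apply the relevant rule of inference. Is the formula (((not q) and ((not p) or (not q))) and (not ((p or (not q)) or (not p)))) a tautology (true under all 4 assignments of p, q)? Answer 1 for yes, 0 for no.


Check all 4 assignments:
p=0, q=0: 0
p=0, q=1: 0
p=1, q=0: 0
p=1, q=1: 0
Satisfying count = 0/4.
Tautology iff count = 4: no.

0


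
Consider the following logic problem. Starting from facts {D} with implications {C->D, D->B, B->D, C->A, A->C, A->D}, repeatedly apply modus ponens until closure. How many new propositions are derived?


Initial facts: {D}
Apply modus ponens to closure:
  D and D->B  =>  B
Final known: {B, D}
New propositions: {B}
Count = 1

1


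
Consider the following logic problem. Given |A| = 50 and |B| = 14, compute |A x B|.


The Cartesian product A x B contains all ordered pairs (a, b).
|A x B| = |A| * |B| = 50 * 14 = 700

700


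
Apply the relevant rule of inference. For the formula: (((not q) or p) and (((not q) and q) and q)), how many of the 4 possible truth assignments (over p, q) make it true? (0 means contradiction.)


Check all 4 assignments:
p=0, q=0: 0
p=0, q=1: 0
p=1, q=0: 0
p=1, q=1: 0
Count of True = 0

0


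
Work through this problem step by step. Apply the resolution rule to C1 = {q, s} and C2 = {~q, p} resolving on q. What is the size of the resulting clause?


Remove q from C1 and ~q from C2.
C1 remainder: {s}
C2 remainder: {p}
Union (resolvent): {p, s}
Resolvent has 2 literal(s).

2


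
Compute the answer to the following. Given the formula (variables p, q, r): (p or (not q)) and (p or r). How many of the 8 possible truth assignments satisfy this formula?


Evaluate all 8 assignments for p, q, r:
p=0, q=0, r=0: 0
p=0, q=0, r=1: 1
p=0, q=1, r=0: 0
p=0, q=1, r=1: 0
p=1, q=0, r=0: 1
p=1, q=0, r=1: 1
p=1, q=1, r=0: 1
p=1, q=1, r=1: 1
Satisfying count = 5

5


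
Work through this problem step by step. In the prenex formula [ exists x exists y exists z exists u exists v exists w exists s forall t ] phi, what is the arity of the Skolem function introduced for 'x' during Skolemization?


Quantifier prefix: exists x exists y exists z exists u exists v exists w exists s forall t
'x' is existentially quantified at position 1.
No universal quantifiers precede it.
Skolem function arity = 0 (a Skolem constant)

0


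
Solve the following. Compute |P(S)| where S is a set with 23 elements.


The power set of a set with n elements has 2^n elements.
|P(S)| = 2^23 = 8388608

8388608


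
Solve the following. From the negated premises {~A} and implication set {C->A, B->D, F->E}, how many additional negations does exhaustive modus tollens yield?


Initial negated facts: {~A}
Apply modus tollens to closure:
  ~A and C->A  =>  ~C
Final negated: {~A, ~C}
New negations: {~C}
Count = 1

1


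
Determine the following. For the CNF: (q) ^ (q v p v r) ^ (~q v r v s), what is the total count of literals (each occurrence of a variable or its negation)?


Counting literals in each clause:
Clause 1: 1 literal(s)
Clause 2: 3 literal(s)
Clause 3: 3 literal(s)
Total = 7

7


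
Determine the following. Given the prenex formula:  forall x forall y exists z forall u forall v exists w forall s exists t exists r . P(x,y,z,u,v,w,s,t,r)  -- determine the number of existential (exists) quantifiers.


Quantifier prefix: forall x forall y exists z forall u forall v exists w forall s exists t exists r
Mark each quantifier type:
  U U E U U E U E E
Universal count = 5, Existential count = 4
Asked for existential (exists) quantifiers: 4

4


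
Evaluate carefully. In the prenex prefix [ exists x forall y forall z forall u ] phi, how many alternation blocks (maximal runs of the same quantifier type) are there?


Quantifier-type sequence: E A A A  (A=forall, E=exists)
Group into maximal same-type runs:
  Ex1 | Ax3
Number of blocks = 2

2


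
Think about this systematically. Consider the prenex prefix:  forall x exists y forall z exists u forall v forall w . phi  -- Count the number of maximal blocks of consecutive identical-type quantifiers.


Quantifier-type sequence: A E A E A A  (A=forall, E=exists)
Group into maximal same-type runs:
  Ax1 | Ex1 | Ax1 | Ex1 | Ax2
Number of blocks = 5

5


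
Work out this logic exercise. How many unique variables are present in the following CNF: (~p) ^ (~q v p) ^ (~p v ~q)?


Identify each variable that appears in the formula.
Variables found: p, q
Count = 2

2


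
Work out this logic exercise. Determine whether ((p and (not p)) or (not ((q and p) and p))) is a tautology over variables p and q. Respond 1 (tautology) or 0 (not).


Check all 4 assignments:
p=0, q=0: 1
p=0, q=1: 1
p=1, q=0: 1
p=1, q=1: 0
Satisfying count = 3/4.
Tautology iff count = 4: no.

0


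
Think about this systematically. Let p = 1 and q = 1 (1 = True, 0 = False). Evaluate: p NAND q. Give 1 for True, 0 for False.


p = 1, q = 1
Operation: p NAND q
Evaluate: 1 NAND 1 = 0

0


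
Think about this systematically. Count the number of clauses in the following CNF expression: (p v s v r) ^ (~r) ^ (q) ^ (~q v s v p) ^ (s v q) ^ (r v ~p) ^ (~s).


A CNF formula is a conjunction of clauses.
Clauses are separated by ^.
Counting the conjuncts: 7 clauses.

7


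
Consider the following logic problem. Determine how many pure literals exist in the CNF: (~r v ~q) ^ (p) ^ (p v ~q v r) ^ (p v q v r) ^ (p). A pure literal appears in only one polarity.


Check each variable for pure literal status:
p: pure positive
q: mixed (not pure)
r: mixed (not pure)
Pure literal count = 1

1


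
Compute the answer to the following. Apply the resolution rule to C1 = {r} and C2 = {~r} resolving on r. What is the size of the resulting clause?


Remove r from C1 and ~r from C2.
C1 remainder: {}
C2 remainder: {}
Union (resolvent): {} (empty clause)
Resolvent has 0 literal(s).

0


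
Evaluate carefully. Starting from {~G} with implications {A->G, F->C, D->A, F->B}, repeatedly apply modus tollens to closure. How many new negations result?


Initial negated facts: {~G}
Apply modus tollens to closure:
  ~G and A->G  =>  ~A
  ~A and D->A  =>  ~D
Final negated: {~A, ~D, ~G}
New negations: {~A, ~D}
Count = 2

2


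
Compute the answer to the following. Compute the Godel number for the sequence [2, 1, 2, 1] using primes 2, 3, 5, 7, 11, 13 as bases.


Encode each element as an exponent of the corresponding prime:
  2^2 = 4
  3^1 = 3
  5^2 = 25
  7^1 = 7
Product = 4 * 3 * 25 * 7 = 2100

2100


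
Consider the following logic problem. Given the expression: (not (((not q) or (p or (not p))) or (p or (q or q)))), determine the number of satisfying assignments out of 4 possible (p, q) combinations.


Check all 4 assignments:
p=0, q=0: 0
p=0, q=1: 0
p=1, q=0: 0
p=1, q=1: 0
Count of True = 0

0


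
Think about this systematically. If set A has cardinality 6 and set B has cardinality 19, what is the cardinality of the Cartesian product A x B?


The Cartesian product A x B contains all ordered pairs (a, b).
|A x B| = |A| * |B| = 6 * 19 = 114

114


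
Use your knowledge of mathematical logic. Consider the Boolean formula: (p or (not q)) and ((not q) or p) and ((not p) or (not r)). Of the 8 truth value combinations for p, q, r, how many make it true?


Evaluate all 8 assignments for p, q, r:
p=0, q=0, r=0: 1
p=0, q=0, r=1: 1
p=0, q=1, r=0: 0
p=0, q=1, r=1: 0
p=1, q=0, r=0: 1
p=1, q=0, r=1: 0
p=1, q=1, r=0: 1
p=1, q=1, r=1: 0
Satisfying count = 4

4


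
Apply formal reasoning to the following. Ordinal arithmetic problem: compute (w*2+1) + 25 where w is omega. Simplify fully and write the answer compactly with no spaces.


Compute (w*2+1) + 25.
Ordinal + is associative but NOT commutative; for finite n>0, n + w = w but w + n stays w+n.
By associativity: (w*2+1) + 25 = w*2 + (1+25) = w*2+26.
Result = w*2+26

w*2+26


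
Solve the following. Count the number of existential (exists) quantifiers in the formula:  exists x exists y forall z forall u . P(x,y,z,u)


Quantifier prefix: exists x exists y forall z forall u
Mark each quantifier type:
  E E U U
Universal count = 2, Existential count = 2
Asked for existential (exists) quantifiers: 2

2


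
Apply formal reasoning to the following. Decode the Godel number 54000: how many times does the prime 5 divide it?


Factorize 54000 by dividing by 5 repeatedly.
Division steps: 5 divides 54000 exactly 3 time(s).
Exponent of 5 = 3

3


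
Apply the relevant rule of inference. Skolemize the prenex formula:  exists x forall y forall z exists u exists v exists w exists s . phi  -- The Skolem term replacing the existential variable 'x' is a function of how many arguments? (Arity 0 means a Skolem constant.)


Quantifier prefix: exists x forall y forall z exists u exists v exists w exists s
'x' is existentially quantified at position 1.
No universal quantifiers precede it.
Skolem function arity = 0 (a Skolem constant)

0


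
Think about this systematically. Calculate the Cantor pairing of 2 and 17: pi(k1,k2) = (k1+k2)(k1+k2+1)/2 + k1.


k1 + k2 = 19
(k1+k2)(k1+k2+1)/2 = 19 * 20 / 2 = 190
pi = 190 + 2 = 192

192


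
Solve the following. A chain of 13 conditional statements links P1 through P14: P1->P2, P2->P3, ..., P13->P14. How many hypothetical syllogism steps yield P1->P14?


With 13 implications in a chain connecting 14 propositions:
P1->P2, P2->P3, ..., P13->P14
Steps needed = (number of implications) - 1 = 13 - 1 = 12

12


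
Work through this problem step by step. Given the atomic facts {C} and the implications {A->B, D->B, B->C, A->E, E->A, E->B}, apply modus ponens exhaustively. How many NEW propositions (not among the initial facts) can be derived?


Initial facts: {C}
Apply modus ponens to closure:
  (no implication fires)
Final known: {C}
New propositions: {(none)}
Count = 0

0


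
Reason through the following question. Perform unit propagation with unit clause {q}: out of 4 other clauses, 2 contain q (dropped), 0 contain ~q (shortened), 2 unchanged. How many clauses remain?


Satisfied (removed): 2
Shortened (remain): 0
Unchanged (remain): 2
Remaining = 0 + 2 = 2

2


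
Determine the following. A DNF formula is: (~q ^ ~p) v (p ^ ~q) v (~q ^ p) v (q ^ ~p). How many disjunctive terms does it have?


A DNF formula is a disjunction of terms (conjunctions).
Terms are separated by v.
Counting the disjuncts: 4 terms.

4


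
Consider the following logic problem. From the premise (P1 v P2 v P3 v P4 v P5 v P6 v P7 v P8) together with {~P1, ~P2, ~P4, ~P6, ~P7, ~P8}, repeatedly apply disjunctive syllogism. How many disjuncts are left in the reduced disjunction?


Original disjuncts (8): P1, P2, P3, P4, P5, P6, P7, P8
Negated (eliminate): ~P1, ~P2, ~P4, ~P6, ~P7, ~P8
Remaining disjuncts: P3, P5
Count = 8 - 6 = 2

2


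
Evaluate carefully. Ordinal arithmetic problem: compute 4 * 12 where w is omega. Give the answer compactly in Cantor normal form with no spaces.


Compute 4 * 12.
Ordinal * is associative and left-distributive over +, but NOT commutative; for finite n>1, n*w = w but w*n stays w*n.
Both finite; ordinal * agrees with natural *: 4 * 12 = 48.
Result = 48

48


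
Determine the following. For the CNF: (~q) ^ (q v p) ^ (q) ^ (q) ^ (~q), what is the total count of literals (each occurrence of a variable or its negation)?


Counting literals in each clause:
Clause 1: 1 literal(s)
Clause 2: 2 literal(s)
Clause 3: 1 literal(s)
Clause 4: 1 literal(s)
Clause 5: 1 literal(s)
Total = 6

6


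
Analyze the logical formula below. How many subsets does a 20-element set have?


The power set of a set with n elements has 2^n elements.
|P(S)| = 2^20 = 1048576

1048576


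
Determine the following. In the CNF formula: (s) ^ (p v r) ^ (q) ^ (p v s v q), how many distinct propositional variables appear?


Identify each variable that appears in the formula.
Variables found: p, q, r, s
Count = 4

4


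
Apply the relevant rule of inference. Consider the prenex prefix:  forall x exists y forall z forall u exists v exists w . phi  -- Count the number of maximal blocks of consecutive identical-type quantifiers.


Quantifier-type sequence: A E A A E E  (A=forall, E=exists)
Group into maximal same-type runs:
  Ax1 | Ex1 | Ax2 | Ex2
Number of blocks = 4

4


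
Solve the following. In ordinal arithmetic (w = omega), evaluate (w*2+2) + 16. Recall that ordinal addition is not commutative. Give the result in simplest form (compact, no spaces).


Compute (w*2+2) + 16.
Ordinal + is associative but NOT commutative; for finite n>0, n + w = w but w + n stays w+n.
By associativity: (w*2+2) + 16 = w*2 + (2+16) = w*2+18.
Result = w*2+18

w*2+18


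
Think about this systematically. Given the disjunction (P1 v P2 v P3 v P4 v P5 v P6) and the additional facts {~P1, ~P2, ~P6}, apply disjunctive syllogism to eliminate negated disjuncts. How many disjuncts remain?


Original disjuncts (6): P1, P2, P3, P4, P5, P6
Negated (eliminate): ~P1, ~P2, ~P6
Remaining disjuncts: P3, P4, P5
Count = 6 - 3 = 3

3


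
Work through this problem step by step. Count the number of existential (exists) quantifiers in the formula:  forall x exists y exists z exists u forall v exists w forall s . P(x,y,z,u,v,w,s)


Quantifier prefix: forall x exists y exists z exists u forall v exists w forall s
Mark each quantifier type:
  U E E E U E U
Universal count = 3, Existential count = 4
Asked for existential (exists) quantifiers: 4

4


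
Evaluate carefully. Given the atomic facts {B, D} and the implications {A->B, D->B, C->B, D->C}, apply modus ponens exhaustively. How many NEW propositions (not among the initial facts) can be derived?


Initial facts: {B, D}
Apply modus ponens to closure:
  D and D->C  =>  C
Final known: {B, C, D}
New propositions: {C}
Count = 1

1


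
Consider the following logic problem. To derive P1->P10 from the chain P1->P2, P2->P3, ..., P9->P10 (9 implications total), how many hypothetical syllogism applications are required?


With 9 implications in a chain connecting 10 propositions:
P1->P2, P2->P3, ..., P9->P10
Steps needed = (number of implications) - 1 = 9 - 1 = 8

8


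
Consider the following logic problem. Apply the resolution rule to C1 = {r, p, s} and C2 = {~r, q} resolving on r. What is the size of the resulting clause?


Remove r from C1 and ~r from C2.
C1 remainder: {p, s}
C2 remainder: {q}
Union (resolvent): {p, q, s}
Resolvent has 3 literal(s).

3


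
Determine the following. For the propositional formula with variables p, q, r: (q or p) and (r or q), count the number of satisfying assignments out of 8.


Evaluate all 8 assignments for p, q, r:
p=0, q=0, r=0: 0
p=0, q=0, r=1: 0
p=0, q=1, r=0: 1
p=0, q=1, r=1: 1
p=1, q=0, r=0: 0
p=1, q=0, r=1: 1
p=1, q=1, r=0: 1
p=1, q=1, r=1: 1
Satisfying count = 5

5


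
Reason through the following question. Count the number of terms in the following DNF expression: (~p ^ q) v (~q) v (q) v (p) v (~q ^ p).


A DNF formula is a disjunction of terms (conjunctions).
Terms are separated by v.
Counting the disjuncts: 5 terms.

5


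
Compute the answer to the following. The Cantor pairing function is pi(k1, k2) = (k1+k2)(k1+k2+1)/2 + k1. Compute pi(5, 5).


k1 + k2 = 10
(k1+k2)(k1+k2+1)/2 = 10 * 11 / 2 = 55
pi = 55 + 5 = 60

60


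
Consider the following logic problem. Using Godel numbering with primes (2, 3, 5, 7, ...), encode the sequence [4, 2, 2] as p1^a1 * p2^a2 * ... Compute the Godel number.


Encode each element as an exponent of the corresponding prime:
  2^4 = 16
  3^2 = 9
  5^2 = 25
Product = 16 * 9 * 25 = 3600

3600


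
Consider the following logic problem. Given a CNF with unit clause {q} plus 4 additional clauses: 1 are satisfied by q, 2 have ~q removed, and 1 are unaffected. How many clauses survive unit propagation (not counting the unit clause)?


Satisfied (removed): 1
Shortened (remain): 2
Unchanged (remain): 1
Remaining = 2 + 1 = 3

3


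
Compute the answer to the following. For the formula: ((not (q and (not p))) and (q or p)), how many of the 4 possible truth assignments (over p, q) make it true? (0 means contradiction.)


Check all 4 assignments:
p=0, q=0: 0
p=0, q=1: 0
p=1, q=0: 1
p=1, q=1: 1
Count of True = 2

2


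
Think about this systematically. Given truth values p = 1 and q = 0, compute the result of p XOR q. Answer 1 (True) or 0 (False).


p = 1, q = 0
Operation: p XOR q
Evaluate: 1 XOR 0 = 1

1


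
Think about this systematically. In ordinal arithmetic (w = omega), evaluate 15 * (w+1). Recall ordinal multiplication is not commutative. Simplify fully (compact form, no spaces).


Compute 15 * (w+1).
Ordinal * is associative and left-distributive over +, but NOT commutative; for finite n>1, n*w = w but w*n stays w*n.
By left-distributivity: 15 * (w+1) = 15*w + 15*1 = w + 15 = w+15.
Result = w+15

w+15


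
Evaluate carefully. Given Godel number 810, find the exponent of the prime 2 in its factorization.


Factorize 810 by dividing by 2 repeatedly.
Division steps: 2 divides 810 exactly 1 time(s).
Exponent of 2 = 1

1


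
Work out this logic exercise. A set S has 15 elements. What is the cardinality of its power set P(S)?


The power set of a set with n elements has 2^n elements.
|P(S)| = 2^15 = 32768

32768


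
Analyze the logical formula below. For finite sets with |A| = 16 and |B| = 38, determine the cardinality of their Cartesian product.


The Cartesian product A x B contains all ordered pairs (a, b).
|A x B| = |A| * |B| = 16 * 38 = 608

608


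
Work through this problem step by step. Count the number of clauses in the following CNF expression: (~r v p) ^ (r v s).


A CNF formula is a conjunction of clauses.
Clauses are separated by ^.
Counting the conjuncts: 2 clauses.

2


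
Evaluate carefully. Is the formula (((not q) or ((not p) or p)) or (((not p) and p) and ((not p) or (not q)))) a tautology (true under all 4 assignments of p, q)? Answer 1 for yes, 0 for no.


Check all 4 assignments:
p=0, q=0: 1
p=0, q=1: 1
p=1, q=0: 1
p=1, q=1: 1
Satisfying count = 4/4.
Tautology iff count = 4: yes.

1


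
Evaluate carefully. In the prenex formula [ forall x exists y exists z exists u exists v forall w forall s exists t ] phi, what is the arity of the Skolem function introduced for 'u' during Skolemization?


Quantifier prefix: forall x exists y exists z exists u exists v forall w forall s exists t
'u' is existentially quantified at position 4.
Universal variables preceding it: x
Skolem function arity = 1

1


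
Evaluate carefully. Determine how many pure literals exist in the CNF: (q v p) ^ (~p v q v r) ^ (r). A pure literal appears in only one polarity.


Check each variable for pure literal status:
p: mixed (not pure)
q: pure positive
r: pure positive
Pure literal count = 2

2


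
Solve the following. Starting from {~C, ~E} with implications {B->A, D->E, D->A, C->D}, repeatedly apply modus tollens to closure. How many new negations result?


Initial negated facts: {~C, ~E}
Apply modus tollens to closure:
  ~E and D->E  =>  ~D
Final negated: {~C, ~D, ~E}
New negations: {~D}
Count = 1

1


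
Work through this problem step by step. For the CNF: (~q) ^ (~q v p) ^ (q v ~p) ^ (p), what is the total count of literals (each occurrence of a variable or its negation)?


Counting literals in each clause:
Clause 1: 1 literal(s)
Clause 2: 2 literal(s)
Clause 3: 2 literal(s)
Clause 4: 1 literal(s)
Total = 6

6


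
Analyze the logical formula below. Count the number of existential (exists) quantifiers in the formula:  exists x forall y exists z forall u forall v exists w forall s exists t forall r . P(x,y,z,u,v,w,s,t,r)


Quantifier prefix: exists x forall y exists z forall u forall v exists w forall s exists t forall r
Mark each quantifier type:
  E U E U U E U E U
Universal count = 5, Existential count = 4
Asked for existential (exists) quantifiers: 4

4


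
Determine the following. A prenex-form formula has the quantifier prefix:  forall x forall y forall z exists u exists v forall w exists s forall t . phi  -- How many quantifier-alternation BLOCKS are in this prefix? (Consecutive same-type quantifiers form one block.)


Quantifier-type sequence: A A A E E A E A  (A=forall, E=exists)
Group into maximal same-type runs:
  Ax3 | Ex2 | Ax1 | Ex1 | Ax1
Number of blocks = 5

5


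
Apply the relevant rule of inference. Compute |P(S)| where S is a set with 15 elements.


The power set of a set with n elements has 2^n elements.
|P(S)| = 2^15 = 32768

32768


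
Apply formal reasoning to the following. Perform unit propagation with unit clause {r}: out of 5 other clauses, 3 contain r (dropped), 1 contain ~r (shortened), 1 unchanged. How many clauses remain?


Satisfied (removed): 3
Shortened (remain): 1
Unchanged (remain): 1
Remaining = 1 + 1 = 2

2


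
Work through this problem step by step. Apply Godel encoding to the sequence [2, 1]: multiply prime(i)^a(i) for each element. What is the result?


Encode each element as an exponent of the corresponding prime:
  2^2 = 4
  3^1 = 3
Product = 4 * 3 = 12

12


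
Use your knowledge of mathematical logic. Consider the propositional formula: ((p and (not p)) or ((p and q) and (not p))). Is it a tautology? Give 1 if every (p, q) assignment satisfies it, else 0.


Check all 4 assignments:
p=0, q=0: 0
p=0, q=1: 0
p=1, q=0: 0
p=1, q=1: 0
Satisfying count = 0/4.
Tautology iff count = 4: no.

0


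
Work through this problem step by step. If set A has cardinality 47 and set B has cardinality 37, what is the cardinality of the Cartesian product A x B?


The Cartesian product A x B contains all ordered pairs (a, b).
|A x B| = |A| * |B| = 47 * 37 = 1739

1739


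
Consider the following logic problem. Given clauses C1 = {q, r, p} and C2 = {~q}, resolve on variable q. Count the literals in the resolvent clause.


Remove q from C1 and ~q from C2.
C1 remainder: {r, p}
C2 remainder: {}
Union (resolvent): {p, r}
Resolvent has 2 literal(s).

2


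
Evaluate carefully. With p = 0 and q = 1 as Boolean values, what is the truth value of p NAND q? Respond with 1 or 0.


p = 0, q = 1
Operation: p NAND q
Evaluate: 0 NAND 1 = 1

1
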